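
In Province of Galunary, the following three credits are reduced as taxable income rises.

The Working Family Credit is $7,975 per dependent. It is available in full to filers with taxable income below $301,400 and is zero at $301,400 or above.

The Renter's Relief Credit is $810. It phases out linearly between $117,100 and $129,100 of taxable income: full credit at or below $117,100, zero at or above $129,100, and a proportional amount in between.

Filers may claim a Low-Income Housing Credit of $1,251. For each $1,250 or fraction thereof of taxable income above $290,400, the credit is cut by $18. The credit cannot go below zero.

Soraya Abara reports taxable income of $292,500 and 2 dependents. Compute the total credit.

$17,165

Working Family Credit: base = 2 × $7,975 = $15,950. $292,500 is below the $301,400 cutoff, so the full $15,950 applies.
Renter's Relief Credit: $292,500 is at or above $129,100, so the credit is $0.
Low-Income Housing Credit: income exceeds $290,400 by $2,100, which is 2 full-or-partial $1,250 increments; reduction = 2 × $18 = $36, leaving $1,215.
Total: $15,950 + $0 + $1,215 = $17,165.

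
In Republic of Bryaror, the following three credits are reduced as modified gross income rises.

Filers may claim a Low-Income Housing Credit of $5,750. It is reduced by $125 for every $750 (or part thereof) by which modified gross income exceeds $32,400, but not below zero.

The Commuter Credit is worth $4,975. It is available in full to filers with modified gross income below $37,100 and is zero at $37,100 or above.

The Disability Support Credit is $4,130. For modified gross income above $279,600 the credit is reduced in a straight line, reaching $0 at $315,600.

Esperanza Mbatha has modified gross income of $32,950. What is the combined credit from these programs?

$14,730

Low-Income Housing Credit: income exceeds $32,400 by $550, which is 1 full-or-partial $750 increment; reduction = 1 × $125 = $125, leaving $5,625.
Commuter Credit: $32,950 is below the $37,100 cutoff, so the full $4,975 applies.
Disability Support Credit: $32,950 is at or below the $279,600 threshold, so the full $4,130 applies.
Total: $5,625 + $4,975 + $4,130 = $14,730.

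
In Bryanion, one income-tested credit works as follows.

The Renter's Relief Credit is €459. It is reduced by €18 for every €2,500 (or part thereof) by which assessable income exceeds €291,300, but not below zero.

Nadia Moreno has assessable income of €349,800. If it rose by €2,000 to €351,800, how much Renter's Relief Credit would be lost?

€18

At €349,800 — income exceeds €291,300 by €58,500, which is 24 full-or-partial €2,500 increments; reduction = 24 × €18 = €432, leaving €27.
At €351,800 — income exceeds €291,300 by €60,500, which is 25 full-or-partial €2,500 increments; reduction = 25 × €18 = €450, leaving €9.
Lost: €27 − €9 = €18.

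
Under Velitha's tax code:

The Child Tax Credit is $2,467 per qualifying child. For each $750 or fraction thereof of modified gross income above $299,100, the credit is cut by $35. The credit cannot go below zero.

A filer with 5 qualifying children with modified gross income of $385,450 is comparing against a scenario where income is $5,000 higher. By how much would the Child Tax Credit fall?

$210

At $385,450 — base = 5 × $2,467 = $12,335. income exceeds $299,100 by $86,350, which is 116 full-or-partial $750 increments; reduction = 116 × $35 = $4,060, leaving $8,275.
At $390,450 — base = 5 × $2,467 = $12,335. income exceeds $299,100 by $91,350, which is 122 full-or-partial $750 increments; reduction = 122 × $35 = $4,270, leaving $8,065.
Lost: $8,275 − $8,065 = $210.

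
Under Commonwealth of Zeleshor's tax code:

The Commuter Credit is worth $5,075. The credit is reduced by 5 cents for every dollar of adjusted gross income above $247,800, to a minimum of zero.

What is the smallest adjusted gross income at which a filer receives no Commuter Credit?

The credit falls by 5% of each dollar above $247,800, so it reaches zero when the excess is $5,075 / 5% = $101,500: income = $247,800 + $101,500 = $349,300.

$349,300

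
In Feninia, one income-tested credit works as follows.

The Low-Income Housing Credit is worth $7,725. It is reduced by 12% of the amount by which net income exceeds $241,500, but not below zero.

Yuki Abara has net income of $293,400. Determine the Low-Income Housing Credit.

$1,497

Low-Income Housing Credit: 12% of the $51,900 excess over $241,500 is $6,228; credit = $7,725 − $6,228 = $1,497.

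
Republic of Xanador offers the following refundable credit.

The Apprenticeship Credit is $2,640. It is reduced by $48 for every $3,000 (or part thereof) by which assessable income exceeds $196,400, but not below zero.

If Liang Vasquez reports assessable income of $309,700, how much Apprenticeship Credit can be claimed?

Apprenticeship Credit: income exceeds $196,400 by $113,300, which is 38 full-or-partial $3,000 increments; reduction = 38 × $48 = $1,824, leaving $816.

$816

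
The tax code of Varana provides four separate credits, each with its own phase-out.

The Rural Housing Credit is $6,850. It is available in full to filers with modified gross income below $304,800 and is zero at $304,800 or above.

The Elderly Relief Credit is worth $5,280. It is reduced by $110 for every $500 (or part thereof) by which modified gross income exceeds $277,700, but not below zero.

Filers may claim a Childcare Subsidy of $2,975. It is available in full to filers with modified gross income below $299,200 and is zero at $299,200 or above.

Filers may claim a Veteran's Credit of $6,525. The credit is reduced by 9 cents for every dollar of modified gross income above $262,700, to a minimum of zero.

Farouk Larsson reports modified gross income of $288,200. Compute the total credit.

Rural Housing Credit: $288,200 is below the $304,800 cutoff, so the full $6,850 applies.
Elderly Relief Credit: income exceeds $277,700 by $10,500, which is 21 full-or-partial $500 increments; reduction = 21 × $110 = $2,310, leaving $2,970.
Childcare Subsidy: $288,200 is below the $299,200 cutoff, so the full $2,975 applies.
Veteran's Credit: 9% of the $25,500 excess over $262,700 is $2,295; credit = $6,525 − $2,295 = $4,230.
Total: $6,850 + $2,970 + $2,975 + $4,230 = $17,025.

$17,025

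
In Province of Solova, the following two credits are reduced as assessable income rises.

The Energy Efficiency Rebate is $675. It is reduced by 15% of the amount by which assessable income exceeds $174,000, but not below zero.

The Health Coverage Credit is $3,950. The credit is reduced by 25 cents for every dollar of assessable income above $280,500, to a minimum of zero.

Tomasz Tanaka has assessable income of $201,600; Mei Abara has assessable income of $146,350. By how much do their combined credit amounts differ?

Tomasz ($201,600): Energy Efficiency Rebate: 15% of the $27,600 excess over $174,000 is $4,140 ≥ base, so the credit is $0. Health Coverage Credit: $201,600 is at or below the $280,500 threshold, so the full $3,950 applies. total $0 + $3,950 = $3,950
Mei ($146,350): Energy Efficiency Rebate: $146,350 is at or below the $174,000 threshold, so the full $675 applies. Health Coverage Credit: $146,350 is at or below the $280,500 threshold, so the full $3,950 applies. total $675 + $3,950 = $4,625
Difference: |$3,950 − $4,625| = $675.

$675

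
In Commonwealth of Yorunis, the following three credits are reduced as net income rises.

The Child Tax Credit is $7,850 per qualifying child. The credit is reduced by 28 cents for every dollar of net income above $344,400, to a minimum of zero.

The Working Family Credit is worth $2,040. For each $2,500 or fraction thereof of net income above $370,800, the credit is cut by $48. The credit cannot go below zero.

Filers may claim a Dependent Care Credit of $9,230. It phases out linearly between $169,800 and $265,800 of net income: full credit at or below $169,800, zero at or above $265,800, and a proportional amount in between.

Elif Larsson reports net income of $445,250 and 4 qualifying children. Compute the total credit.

Child Tax Credit: base = 4 × $7,850 = $31,400. 28% of the $100,850 excess over $344,400 is $28,238; credit = $31,400 − $28,238 = $3,162.
Working Family Credit: income exceeds $370,800 by $74,450, which is 30 full-or-partial $2,500 increments; reduction = 30 × $48 = $1,440, leaving $600.
Dependent Care Credit: $445,250 is at or above $265,800, so the credit is $0.
Total: $3,162 + $600 + $0 = $3,762.

$3,762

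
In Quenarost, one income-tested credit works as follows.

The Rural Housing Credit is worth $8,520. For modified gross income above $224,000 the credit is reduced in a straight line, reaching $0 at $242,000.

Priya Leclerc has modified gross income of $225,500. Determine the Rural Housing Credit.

$7,810

Rural Housing Credit: $225,500 is $1,500 into a $18,000 phase-out range, leaving 16,500/18,000 of the credit: $8,520 × 16,500/18,000 = $7,810.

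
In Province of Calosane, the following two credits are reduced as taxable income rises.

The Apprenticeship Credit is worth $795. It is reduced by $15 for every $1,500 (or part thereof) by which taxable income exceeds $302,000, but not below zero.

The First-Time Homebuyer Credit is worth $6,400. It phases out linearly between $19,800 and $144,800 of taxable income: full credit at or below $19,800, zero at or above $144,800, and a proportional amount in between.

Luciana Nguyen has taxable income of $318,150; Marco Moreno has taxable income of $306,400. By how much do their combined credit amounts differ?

$120

Luciana ($318,150): Apprenticeship Credit: income exceeds $302,000 by $16,150, which is 11 full-or-partial $1,500 increments; reduction = 11 × $15 = $165, leaving $630. First-Time Homebuyer Credit: $318,150 is at or above $144,800, so the credit is $0. total $630 + $0 = $630
Marco ($306,400): Apprenticeship Credit: income exceeds $302,000 by $4,400, which is 3 full-or-partial $1,500 increments; reduction = 3 × $15 = $45, leaving $750. First-Time Homebuyer Credit: $306,400 is at or above $144,800, so the credit is $0. total $750 + $0 = $750
Difference: |$630 − $750| = $120.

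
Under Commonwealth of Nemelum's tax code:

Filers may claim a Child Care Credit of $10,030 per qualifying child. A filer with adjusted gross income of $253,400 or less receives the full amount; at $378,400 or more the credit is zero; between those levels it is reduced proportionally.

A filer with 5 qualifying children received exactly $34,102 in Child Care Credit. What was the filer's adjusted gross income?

Full credit = 5 × $10,030 = $50,150.
$34,102 is 34,102/50,150 of the full $50,150, so 16,048/50,150 of the $125,000 range has been used: income = $253,400 + $125,000 × 16,048/50,150 = $293,400.

$293,400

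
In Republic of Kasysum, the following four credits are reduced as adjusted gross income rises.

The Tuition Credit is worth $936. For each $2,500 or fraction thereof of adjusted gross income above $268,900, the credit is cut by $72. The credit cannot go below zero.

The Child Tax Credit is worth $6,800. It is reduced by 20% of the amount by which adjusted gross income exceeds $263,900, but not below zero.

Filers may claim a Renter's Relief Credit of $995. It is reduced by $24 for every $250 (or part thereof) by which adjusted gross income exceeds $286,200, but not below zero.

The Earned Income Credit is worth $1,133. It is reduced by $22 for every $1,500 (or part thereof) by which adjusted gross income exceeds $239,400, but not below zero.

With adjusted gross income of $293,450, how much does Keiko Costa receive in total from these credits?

Tuition Credit: income exceeds $268,900 by $24,550, which is 10 full-or-partial $2,500 increments; reduction = 10 × $72 = $720, leaving $216.
Child Tax Credit: 20% of the $29,550 excess over $263,900 is $5,910; credit = $6,800 − $5,910 = $890.
Renter's Relief Credit: income exceeds $286,200 by $7,250, which is 29 full-or-partial $250 increments; reduction = 29 × $24 = $696, leaving $299.
Earned Income Credit: income exceeds $239,400 by $54,050, which is 37 full-or-partial $1,500 increments; reduction = 37 × $22 = $814, leaving $319.
Total: $216 + $890 + $299 + $319 = $1,724.

$1,724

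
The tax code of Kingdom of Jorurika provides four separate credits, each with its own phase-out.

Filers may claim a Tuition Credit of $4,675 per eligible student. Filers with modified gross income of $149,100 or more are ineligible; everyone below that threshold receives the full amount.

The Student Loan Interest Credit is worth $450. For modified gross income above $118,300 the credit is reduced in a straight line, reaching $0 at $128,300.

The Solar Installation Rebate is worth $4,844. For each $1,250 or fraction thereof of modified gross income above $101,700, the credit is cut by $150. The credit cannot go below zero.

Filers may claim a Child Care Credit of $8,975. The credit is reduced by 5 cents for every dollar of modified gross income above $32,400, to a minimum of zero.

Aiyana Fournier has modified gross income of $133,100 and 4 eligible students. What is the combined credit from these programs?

Tuition Credit: base = 4 × $4,675 = $18,700. $133,100 is below the $149,100 cutoff, so the full $18,700 applies.
Student Loan Interest Credit: $133,100 is at or above $128,300, so the credit is $0.
Solar Installation Rebate: income exceeds $101,700 by $31,400, which is 26 full-or-partial $1,250 increments; reduction = 26 × $150 = $3,900, leaving $944.
Child Care Credit: 5% of the $100,700 excess over $32,400 is $5,035; credit = $8,975 − $5,035 = $3,940.
Total: $18,700 + $0 + $944 + $3,940 = $23,584.

$23,584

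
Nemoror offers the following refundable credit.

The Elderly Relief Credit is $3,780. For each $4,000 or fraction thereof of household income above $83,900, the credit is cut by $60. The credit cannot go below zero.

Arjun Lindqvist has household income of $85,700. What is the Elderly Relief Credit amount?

Elderly Relief Credit: income exceeds $83,900 by $1,800, which is 1 full-or-partial $4,000 increment; reduction = 1 × $60 = $60, leaving $3,720.

$3,720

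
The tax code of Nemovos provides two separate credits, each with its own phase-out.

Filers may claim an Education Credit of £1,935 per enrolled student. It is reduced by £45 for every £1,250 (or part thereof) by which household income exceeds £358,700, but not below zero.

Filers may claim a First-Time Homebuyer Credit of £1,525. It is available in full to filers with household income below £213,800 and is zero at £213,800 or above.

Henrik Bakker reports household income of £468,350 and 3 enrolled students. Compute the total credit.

£1,845

Education Credit: base = 3 × £1,935 = £5,805. income exceeds £358,700 by £109,650, which is 88 full-or-partial £1,250 increments; reduction = 88 × £45 = £3,960, leaving £1,845.
First-Time Homebuyer Credit: £468,350 meets or exceeds the £213,800 cutoff, so the credit is £0.
Total: £1,845 + £0 = £1,845.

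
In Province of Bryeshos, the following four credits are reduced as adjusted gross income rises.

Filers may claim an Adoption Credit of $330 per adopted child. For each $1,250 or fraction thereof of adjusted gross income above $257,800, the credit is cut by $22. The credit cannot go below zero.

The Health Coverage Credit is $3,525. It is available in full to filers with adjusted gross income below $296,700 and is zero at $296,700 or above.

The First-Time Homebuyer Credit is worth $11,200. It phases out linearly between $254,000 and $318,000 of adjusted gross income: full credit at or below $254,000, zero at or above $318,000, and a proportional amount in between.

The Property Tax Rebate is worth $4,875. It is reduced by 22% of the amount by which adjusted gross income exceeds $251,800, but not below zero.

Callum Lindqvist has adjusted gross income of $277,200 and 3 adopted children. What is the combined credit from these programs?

$11,303

Adoption Credit: base = 3 × $330 = $990. income exceeds $257,800 by $19,400, which is 16 full-or-partial $1,250 increments; reduction = 16 × $22 = $352, leaving $638.
Health Coverage Credit: $277,200 is below the $296,700 cutoff, so the full $3,525 applies.
First-Time Homebuyer Credit: $277,200 is $23,200 into a $64,000 phase-out range, leaving 40,800/64,000 of the credit: $11,200 × 40,800/64,000 = $7,140.
Property Tax Rebate: 22% of the $25,400 excess over $251,800 is $5,588 ≥ base, so the credit is $0.
Total: $638 + $3,525 + $7,140 + $0 = $11,303.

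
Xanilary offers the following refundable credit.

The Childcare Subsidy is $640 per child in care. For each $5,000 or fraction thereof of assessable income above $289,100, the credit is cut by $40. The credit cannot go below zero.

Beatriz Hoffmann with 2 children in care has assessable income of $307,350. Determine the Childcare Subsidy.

$1,120

Childcare Subsidy: base = 2 × $640 = $1,280. income exceeds $289,100 by $18,250, which is 4 full-or-partial $5,000 increments; reduction = 4 × $40 = $160, leaving $1,120.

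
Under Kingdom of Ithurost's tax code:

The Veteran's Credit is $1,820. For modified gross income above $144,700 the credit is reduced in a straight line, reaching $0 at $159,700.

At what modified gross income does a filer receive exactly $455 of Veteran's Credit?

$155,950

$455 is 455/1,820 of the full $1,820, so 1,365/1,820 of the $15,000 range has been used: income = $144,700 + $15,000 × 1,365/1,820 = $155,950.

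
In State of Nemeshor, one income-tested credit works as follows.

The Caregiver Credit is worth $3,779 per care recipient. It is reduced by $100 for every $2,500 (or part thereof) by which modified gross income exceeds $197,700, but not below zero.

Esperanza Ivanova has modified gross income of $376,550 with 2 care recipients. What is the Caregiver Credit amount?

Caregiver Credit: base = 2 × $3,779 = $7,558. income exceeds $197,700 by $178,850, which is 72 full-or-partial $2,500 increments; reduction = 72 × $100 = $7,200, leaving $358.

$358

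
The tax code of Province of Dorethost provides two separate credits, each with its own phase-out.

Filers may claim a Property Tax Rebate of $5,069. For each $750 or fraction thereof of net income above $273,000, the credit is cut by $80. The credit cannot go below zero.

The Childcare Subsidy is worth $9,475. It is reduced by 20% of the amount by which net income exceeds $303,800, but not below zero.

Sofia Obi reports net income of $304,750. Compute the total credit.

$10,914

Property Tax Rebate: income exceeds $273,000 by $31,750, which is 43 full-or-partial $750 increments; reduction = 43 × $80 = $3,440, leaving $1,629.
Childcare Subsidy: 20% of the $950 excess over $303,800 is $190; credit = $9,475 − $190 = $9,285.
Total: $1,629 + $9,285 = $10,914.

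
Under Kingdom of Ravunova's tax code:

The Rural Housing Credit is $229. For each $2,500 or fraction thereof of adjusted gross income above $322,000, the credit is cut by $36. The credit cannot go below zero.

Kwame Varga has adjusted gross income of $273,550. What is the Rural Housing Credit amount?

$229

Rural Housing Credit: $273,550 is at or below the $322,000 threshold, so the full $229 applies.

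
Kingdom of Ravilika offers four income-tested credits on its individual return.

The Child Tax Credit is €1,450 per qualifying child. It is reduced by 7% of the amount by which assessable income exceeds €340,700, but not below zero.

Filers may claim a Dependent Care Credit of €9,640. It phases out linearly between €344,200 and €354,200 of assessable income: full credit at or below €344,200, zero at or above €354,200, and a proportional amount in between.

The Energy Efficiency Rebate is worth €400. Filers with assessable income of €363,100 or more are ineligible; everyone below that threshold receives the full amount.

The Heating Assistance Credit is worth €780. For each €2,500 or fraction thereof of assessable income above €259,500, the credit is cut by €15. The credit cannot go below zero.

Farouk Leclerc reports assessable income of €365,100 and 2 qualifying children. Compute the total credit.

€1,327

Child Tax Credit: base = 2 × €1,450 = €2,900. 7% of the €24,400 excess over €340,700 is €1,708; credit = €2,900 − €1,708 = €1,192.
Dependent Care Credit: €365,100 is at or above €354,200, so the credit is €0.
Energy Efficiency Rebate: €365,100 meets or exceeds the €363,100 cutoff, so the credit is €0.
Heating Assistance Credit: income exceeds €259,500 by €105,600, which is 43 full-or-partial €2,500 increments; reduction = 43 × €15 = €645, leaving €135.
Total: €1,192 + €0 + €0 + €135 = €1,327.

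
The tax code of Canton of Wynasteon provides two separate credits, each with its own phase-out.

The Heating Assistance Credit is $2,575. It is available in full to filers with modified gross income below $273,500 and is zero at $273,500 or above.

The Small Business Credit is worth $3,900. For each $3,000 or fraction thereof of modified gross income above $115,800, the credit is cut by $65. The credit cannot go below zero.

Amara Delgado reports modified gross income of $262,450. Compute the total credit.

$3,290

Heating Assistance Credit: $262,450 is below the $273,500 cutoff, so the full $2,575 applies.
Small Business Credit: income exceeds $115,800 by $146,650, which is 49 full-or-partial $3,000 increments; reduction = 49 × $65 = $3,185, leaving $715.
Total: $2,575 + $715 = $3,290.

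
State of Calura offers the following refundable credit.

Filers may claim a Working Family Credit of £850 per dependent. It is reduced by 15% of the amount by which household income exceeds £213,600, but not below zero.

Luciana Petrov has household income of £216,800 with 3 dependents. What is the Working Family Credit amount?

Working Family Credit: base = 3 × £850 = £2,550. 15% of the £3,200 excess over £213,600 is £480; credit = £2,550 − £480 = £2,070.

£2,070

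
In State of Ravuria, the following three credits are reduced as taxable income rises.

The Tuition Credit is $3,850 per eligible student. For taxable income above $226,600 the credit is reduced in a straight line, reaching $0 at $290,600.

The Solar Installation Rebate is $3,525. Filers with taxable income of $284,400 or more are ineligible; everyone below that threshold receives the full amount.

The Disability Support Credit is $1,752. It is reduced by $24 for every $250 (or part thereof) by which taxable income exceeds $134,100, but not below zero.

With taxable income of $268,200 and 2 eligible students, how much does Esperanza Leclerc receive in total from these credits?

Tuition Credit: base = 2 × $3,850 = $7,700. $268,200 is $41,600 into a $64,000 phase-out range, leaving 22,400/64,000 of the credit: $7,700 × 22,400/64,000 = $2,695.
Solar Installation Rebate: $268,200 is below the $284,400 cutoff, so the full $3,525 applies.
Disability Support Credit: income exceeds $134,100 by $134,100 → 537 increments × $24 = $12,888 ≥ base, so the credit is $0.
Total: $2,695 + $3,525 + $0 = $6,220.

$6,220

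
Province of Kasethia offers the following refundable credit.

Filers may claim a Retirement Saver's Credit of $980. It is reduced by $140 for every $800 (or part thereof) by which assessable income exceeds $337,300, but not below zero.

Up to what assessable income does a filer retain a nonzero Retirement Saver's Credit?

$342,100

After 6 increments the reduction is 6 × $140 = $840, leaving $140; one more increment wipes it out. Increment 6 ends at excess 6 × $800 = $4,800, so the highest qualifying income is $337,300 + $4,800 = $342,100.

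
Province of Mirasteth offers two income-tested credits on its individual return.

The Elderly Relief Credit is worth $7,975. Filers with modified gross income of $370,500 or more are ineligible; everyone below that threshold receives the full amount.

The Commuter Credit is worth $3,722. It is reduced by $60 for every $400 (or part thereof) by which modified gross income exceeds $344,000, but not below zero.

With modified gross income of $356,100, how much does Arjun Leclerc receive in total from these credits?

$9,837

Elderly Relief Credit: $356,100 is below the $370,500 cutoff, so the full $7,975 applies.
Commuter Credit: income exceeds $344,000 by $12,100, which is 31 full-or-partial $400 increments; reduction = 31 × $60 = $1,860, leaving $1,862.
Total: $7,975 + $1,862 = $9,837.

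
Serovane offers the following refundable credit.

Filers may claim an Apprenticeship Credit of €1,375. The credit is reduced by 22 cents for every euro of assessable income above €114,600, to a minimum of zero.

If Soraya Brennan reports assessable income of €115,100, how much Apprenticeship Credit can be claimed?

€1,265

Apprenticeship Credit: 22% of the €500 excess over €114,600 is €110; credit = €1,375 − €110 = €1,265.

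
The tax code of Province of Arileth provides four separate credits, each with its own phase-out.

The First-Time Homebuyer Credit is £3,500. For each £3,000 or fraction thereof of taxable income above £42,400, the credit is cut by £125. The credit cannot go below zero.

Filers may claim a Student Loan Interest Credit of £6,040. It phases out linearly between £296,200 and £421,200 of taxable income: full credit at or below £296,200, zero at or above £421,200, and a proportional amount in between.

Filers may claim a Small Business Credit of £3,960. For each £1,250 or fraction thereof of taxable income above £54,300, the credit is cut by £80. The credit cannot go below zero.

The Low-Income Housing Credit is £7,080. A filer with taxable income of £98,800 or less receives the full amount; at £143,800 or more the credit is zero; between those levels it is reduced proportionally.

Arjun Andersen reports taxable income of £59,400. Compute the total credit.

£19,430

First-Time Homebuyer Credit: income exceeds £42,400 by £17,000, which is 6 full-or-partial £3,000 increments; reduction = 6 × £125 = £750, leaving £2,750.
Student Loan Interest Credit: £59,400 is at or below the £296,200 threshold, so the full £6,040 applies.
Small Business Credit: income exceeds £54,300 by £5,100, which is 5 full-or-partial £1,250 increments; reduction = 5 × £80 = £400, leaving £3,560.
Low-Income Housing Credit: £59,400 is at or below the £98,800 threshold, so the full £7,080 applies.
Total: £2,750 + £6,040 + £3,560 + £7,080 = £19,430.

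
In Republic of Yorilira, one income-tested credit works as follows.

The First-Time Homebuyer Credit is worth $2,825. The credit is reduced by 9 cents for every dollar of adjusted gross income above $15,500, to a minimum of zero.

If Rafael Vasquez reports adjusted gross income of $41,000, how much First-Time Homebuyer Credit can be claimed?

$530

First-Time Homebuyer Credit: 9% of the $25,500 excess over $15,500 is $2,295; credit = $2,825 − $2,295 = $530.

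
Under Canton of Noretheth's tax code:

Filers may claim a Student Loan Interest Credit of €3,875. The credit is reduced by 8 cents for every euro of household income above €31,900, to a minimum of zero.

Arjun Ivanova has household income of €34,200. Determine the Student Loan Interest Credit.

Student Loan Interest Credit: 8% of the €2,300 excess over €31,900 is €184; credit = €3,875 − €184 = €3,691.

€3,691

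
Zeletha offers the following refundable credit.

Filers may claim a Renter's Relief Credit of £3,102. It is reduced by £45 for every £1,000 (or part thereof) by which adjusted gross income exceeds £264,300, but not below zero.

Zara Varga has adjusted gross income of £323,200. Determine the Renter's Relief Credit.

Renter's Relief Credit: income exceeds £264,300 by £58,900, which is 59 full-or-partial £1,000 increments; reduction = 59 × £45 = £2,655, leaving £447.

£447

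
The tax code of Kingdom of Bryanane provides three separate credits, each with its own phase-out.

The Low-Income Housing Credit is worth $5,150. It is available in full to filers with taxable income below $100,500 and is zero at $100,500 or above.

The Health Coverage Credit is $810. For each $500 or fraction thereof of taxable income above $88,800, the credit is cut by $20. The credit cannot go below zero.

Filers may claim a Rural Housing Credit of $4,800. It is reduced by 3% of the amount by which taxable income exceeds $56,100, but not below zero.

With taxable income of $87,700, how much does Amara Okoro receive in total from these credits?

$9,812

Low-Income Housing Credit: $87,700 is below the $100,500 cutoff, so the full $5,150 applies.
Health Coverage Credit: $87,700 is at or below the $88,800 threshold, so the full $810 applies.
Rural Housing Credit: 3% of the $31,600 excess over $56,100 is $948; credit = $4,800 − $948 = $3,852.
Total: $5,150 + $810 + $3,852 = $9,812.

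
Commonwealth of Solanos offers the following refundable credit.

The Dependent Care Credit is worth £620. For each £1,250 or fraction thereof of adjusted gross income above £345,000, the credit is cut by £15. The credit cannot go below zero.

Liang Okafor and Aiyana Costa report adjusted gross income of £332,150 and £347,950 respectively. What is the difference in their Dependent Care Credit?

£45

Liang (£332,150): Dependent Care Credit: £332,150 is at or below the £345,000 threshold, so the full £620 applies.
Aiyana (£347,950): Dependent Care Credit: income exceeds £345,000 by £2,950, which is 3 full-or-partial £1,250 increments; reduction = 3 × £15 = £45, leaving £575.
Difference: |£620 − £575| = £45.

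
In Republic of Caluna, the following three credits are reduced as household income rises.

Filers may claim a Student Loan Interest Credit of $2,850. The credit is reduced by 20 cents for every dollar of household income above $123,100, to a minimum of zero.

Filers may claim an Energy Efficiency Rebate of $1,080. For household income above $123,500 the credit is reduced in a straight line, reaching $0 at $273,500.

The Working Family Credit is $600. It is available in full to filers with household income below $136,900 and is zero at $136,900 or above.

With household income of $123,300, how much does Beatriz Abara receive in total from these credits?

Student Loan Interest Credit: 20% of the $200 excess over $123,100 is $40; credit = $2,850 − $40 = $2,810.
Energy Efficiency Rebate: $123,300 is at or below the $123,500 threshold, so the full $1,080 applies.
Working Family Credit: $123,300 is below the $136,900 cutoff, so the full $600 applies.
Total: $2,810 + $1,080 + $600 = $4,490.

$4,490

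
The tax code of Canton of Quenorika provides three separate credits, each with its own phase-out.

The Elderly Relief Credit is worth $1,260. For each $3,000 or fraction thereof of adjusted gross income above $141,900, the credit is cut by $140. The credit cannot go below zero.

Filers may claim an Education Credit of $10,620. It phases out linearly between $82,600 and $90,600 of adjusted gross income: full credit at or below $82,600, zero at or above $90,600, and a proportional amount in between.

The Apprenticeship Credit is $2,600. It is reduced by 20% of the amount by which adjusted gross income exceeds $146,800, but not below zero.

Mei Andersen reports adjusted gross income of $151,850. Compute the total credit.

Elderly Relief Credit: income exceeds $141,900 by $9,950, which is 4 full-or-partial $3,000 increments; reduction = 4 × $140 = $560, leaving $700.
Education Credit: $151,850 is at or above $90,600, so the credit is $0.
Apprenticeship Credit: 20% of the $5,050 excess over $146,800 is $1,010; credit = $2,600 − $1,010 = $1,590.
Total: $700 + $0 + $1,590 = $2,290.

$2,290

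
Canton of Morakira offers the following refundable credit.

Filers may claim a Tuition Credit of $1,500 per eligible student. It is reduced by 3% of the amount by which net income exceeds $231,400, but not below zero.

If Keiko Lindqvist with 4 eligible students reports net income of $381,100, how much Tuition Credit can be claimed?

$1,509

Tuition Credit: base = 4 × $1,500 = $6,000. 3% of the $149,700 excess over $231,400 is $4,491; credit = $6,000 − $4,491 = $1,509.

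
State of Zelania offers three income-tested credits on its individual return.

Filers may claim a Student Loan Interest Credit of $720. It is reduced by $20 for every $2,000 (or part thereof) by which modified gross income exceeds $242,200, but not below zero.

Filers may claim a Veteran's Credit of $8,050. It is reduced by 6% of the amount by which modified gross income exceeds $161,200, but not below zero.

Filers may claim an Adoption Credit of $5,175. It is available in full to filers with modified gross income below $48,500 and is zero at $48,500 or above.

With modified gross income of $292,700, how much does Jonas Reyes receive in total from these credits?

Student Loan Interest Credit: income exceeds $242,200 by $50,500, which is 26 full-or-partial $2,000 increments; reduction = 26 × $20 = $520, leaving $200.
Veteran's Credit: 6% of the $131,500 excess over $161,200 is $7,890; credit = $8,050 − $7,890 = $160.
Adoption Credit: $292,700 meets or exceeds the $48,500 cutoff, so the credit is $0.
Total: $200 + $160 + $0 = $360.

$360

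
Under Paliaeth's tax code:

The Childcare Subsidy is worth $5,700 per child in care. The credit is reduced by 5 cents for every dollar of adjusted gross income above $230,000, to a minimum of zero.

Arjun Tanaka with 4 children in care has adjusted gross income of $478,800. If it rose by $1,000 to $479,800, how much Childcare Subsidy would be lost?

At $478,800 — base = 4 × $5,700 = $22,800. 5% of the $248,800 excess over $230,000 is $12,440; credit = $22,800 − $12,440 = $10,360.
At $479,800 — base = 4 × $5,700 = $22,800. 5% of the $249,800 excess over $230,000 is $12,490; credit = $22,800 − $12,490 = $10,310.
Lost: $10,360 − $10,310 = $50.

$50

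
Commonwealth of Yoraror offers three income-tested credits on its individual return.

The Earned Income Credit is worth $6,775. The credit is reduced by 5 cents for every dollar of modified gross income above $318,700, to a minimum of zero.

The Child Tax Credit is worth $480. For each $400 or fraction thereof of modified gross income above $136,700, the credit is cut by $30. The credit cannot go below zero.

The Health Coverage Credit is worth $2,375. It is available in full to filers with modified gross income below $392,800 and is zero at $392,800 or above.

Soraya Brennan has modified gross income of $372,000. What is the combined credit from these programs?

Earned Income Credit: 5% of the $53,300 excess over $318,700 is $2,665; credit = $6,775 − $2,665 = $4,110.
Child Tax Credit: income exceeds $136,700 by $235,300 → 589 increments × $30 = $17,670 ≥ base, so the credit is $0.
Health Coverage Credit: $372,000 is below the $392,800 cutoff, so the full $2,375 applies.
Total: $4,110 + $0 + $2,375 = $6,485.

$6,485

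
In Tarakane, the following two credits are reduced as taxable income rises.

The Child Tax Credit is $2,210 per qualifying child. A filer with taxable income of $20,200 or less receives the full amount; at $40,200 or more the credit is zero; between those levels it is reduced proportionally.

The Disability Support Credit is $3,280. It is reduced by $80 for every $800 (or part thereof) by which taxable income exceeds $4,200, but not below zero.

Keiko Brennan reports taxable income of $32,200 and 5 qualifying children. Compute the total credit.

Child Tax Credit: base = 5 × $2,210 = $11,050. $32,200 is $12,000 into a $20,000 phase-out range, leaving 8,000/20,000 of the credit: $11,050 × 8,000/20,000 = $4,420.
Disability Support Credit: income exceeds $4,200 by $28,000, which is 35 full-or-partial $800 increments; reduction = 35 × $80 = $2,800, leaving $480.
Total: $4,420 + $480 = $4,900.

$4,900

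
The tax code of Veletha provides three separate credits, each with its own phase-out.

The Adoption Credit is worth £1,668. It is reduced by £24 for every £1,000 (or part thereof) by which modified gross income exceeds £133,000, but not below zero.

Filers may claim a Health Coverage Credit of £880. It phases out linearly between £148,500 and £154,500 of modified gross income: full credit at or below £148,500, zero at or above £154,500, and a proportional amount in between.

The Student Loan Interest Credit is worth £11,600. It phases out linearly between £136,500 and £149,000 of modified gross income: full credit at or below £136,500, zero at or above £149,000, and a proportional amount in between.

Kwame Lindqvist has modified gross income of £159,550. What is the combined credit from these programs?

£1,020

Adoption Credit: income exceeds £133,000 by £26,550, which is 27 full-or-partial £1,000 increments; reduction = 27 × £24 = £648, leaving £1,020.
Health Coverage Credit: £159,550 is at or above £154,500, so the credit is £0.
Student Loan Interest Credit: £159,550 is at or above £149,000, so the credit is £0.
Total: £1,020 + £0 + £0 = £1,020.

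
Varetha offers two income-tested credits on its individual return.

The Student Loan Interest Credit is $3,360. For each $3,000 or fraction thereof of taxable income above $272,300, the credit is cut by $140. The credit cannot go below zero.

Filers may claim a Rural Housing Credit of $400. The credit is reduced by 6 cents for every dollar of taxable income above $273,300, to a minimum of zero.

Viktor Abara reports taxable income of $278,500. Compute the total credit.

Student Loan Interest Credit: income exceeds $272,300 by $6,200, which is 3 full-or-partial $3,000 increments; reduction = 3 × $140 = $420, leaving $2,940.
Rural Housing Credit: 6% of the $5,200 excess over $273,300 is $312; credit = $400 − $312 = $88.
Total: $2,940 + $88 = $3,028.

$3,028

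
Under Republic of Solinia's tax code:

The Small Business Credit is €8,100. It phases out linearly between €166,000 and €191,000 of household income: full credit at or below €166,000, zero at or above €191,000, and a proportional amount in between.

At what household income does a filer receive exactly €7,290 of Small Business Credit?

€7,290 is 7,290/8,100 of the full €8,100, so 810/8,100 of the €25,000 range has been used: income = €166,000 + €25,000 × 810/8,100 = €168,500.

€168,500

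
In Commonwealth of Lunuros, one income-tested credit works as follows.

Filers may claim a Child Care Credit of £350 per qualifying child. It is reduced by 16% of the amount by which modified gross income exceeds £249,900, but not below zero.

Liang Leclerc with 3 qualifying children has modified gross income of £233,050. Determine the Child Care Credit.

Child Care Credit: base = 3 × £350 = £1,050. £233,050 is at or below the £249,900 threshold, so the full £1,050 applies.

£1,050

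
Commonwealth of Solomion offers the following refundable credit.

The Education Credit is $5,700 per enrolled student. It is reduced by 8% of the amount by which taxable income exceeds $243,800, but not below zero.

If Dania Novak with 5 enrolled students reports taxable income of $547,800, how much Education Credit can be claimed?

Education Credit: base = 5 × $5,700 = $28,500. 8% of the $304,000 excess over $243,800 is $24,320; credit = $28,500 − $24,320 = $4,180.

$4,180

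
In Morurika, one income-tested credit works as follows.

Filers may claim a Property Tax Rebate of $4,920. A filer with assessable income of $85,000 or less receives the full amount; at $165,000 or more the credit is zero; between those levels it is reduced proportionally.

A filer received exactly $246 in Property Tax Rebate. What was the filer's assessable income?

$246 is 246/4,920 of the full $4,920, so 4,674/4,920 of the $80,000 range has been used: income = $85,000 + $80,000 × 4,674/4,920 = $161,000.

$161,000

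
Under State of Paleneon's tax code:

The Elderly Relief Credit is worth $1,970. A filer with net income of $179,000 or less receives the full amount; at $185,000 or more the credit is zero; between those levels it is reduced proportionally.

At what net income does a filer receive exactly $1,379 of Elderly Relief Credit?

$180,800

$1,379 is 1,379/1,970 of the full $1,970, so 591/1,970 of the $6,000 range has been used: income = $179,000 + $6,000 × 591/1,970 = $180,800.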